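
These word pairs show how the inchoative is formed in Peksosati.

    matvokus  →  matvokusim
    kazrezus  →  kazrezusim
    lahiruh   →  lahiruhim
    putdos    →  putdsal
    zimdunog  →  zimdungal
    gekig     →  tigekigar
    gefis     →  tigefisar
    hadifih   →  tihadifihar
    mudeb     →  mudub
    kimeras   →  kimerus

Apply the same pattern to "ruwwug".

matvokus and putdos both end in -s yet inflect differently (matvokusim, putdsal), so the final letter is not what conditions the rule; the last vowel is.
"ruwwug" has last vowel 'u'. The stems whose last vowel is 'u' (matvokus → matvokusim, kazrezus → kazrezusim, lahiruh → lahiruhim) add -im.
So ruwwug → ruwwugim.

ruwwugim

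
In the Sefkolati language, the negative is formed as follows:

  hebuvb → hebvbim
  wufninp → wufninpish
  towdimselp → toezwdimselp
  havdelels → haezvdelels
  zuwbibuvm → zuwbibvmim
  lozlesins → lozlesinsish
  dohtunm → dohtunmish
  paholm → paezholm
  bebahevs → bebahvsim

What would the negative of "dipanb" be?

havdelels and lozlesins both end in -s yet inflect differently (haezvdelels, lozlesinsish), so the final letter is not what conditions the rule; the second-to-last letter is.
"dipanb" has second-to-last letter 'n'. The stems whose second-to-last letter is 'n' (lozlesins → lozlesinsish, dohtunm → dohtunmish, wufninp → wufninpish) add -ish.
The other patterns: stems whose second-to-last letter is 'l' insert -ez- after the first vowel; stems whose second-to-last letter is 'v' delete the last vowel and add -im.
So dipanb → dipanbish.

dipanbish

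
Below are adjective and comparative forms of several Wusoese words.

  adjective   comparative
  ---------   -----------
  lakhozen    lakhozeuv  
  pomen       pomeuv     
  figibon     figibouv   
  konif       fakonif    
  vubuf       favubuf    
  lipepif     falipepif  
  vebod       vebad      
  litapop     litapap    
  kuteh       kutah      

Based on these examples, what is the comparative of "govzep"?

"govzep" ends in -p. The one such stem in the data (litapop → litapap) changes the last vowel to 'a' (as do vebod, kuteh), so the same rule applies.
So govzep → govzap.

govzap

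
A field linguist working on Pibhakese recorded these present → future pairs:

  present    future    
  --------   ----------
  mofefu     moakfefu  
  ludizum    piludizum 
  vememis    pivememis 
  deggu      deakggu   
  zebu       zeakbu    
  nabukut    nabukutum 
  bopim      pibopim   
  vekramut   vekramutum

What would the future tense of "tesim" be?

"tesim" ends in -m. The stems ending in -m (bopim → pibopim, ludizum → piludizum) add the prefix pi-.
So tesim → pitesim.

pitesim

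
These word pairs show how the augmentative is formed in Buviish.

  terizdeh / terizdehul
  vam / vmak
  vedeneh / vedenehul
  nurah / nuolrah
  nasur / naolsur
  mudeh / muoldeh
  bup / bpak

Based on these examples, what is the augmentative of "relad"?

reollad

mudeh and vedeneh both end in -h yet inflect differently (muoldeh, vedenehul), so the final letter is not what conditions the rule; the number of vowels is.
"relad" has 2 vowels. The stems with 2 vowels (mudeh → muoldeh, nurah → nuolrah, nasur → naolsur) insert -ol- after the first vowel.
The other patterns: stems with 1 vowel delete the last vowel and add -ak; stems with 3 vowels add -ul.
So relad → reollad.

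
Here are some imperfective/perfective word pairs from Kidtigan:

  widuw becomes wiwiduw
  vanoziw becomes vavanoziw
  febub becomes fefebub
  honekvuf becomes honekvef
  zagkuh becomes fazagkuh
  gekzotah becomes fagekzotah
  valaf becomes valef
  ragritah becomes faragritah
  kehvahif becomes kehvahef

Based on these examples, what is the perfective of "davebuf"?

"davebuf" ends in -f. The stems ending in -f (honekvuf → honekvef, kehvahif → kehvahef, valaf → valef) change the last vowel to 'e'.
The other patterns: stems ending in -b or -w repeat the first consonant+vowel as a prefix; stems ending in -h add the prefix fa-.
So davebuf → davebef.

davebef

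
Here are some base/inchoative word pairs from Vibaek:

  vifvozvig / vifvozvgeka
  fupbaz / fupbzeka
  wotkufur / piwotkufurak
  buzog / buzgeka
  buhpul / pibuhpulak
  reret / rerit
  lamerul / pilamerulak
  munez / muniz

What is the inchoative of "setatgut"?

pisetatgutak

"setatgut" has last vowel 'u'. The stems whose last vowel is 'u' (lamerul → pilamerulak, wotkufur → piwotkufurak, buhpul → pibuhpulak) add pi- … -ak around the stem.
The other patterns: stems whose last vowel is 'e' change the last vowel to 'i'; stems whose last vowel is 'a', 'i' or 'o' delete the last vowel and add -eka.
So setatgut → pisetatgutak.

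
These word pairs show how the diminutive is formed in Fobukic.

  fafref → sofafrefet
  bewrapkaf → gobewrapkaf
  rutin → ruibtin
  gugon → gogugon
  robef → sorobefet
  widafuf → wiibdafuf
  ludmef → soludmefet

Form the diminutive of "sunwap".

gosunwap

bewrapkaf and widafuf both end in -f yet inflect differently (gobewrapkaf, wiibdafuf), so the final letter is not what conditions the rule; the last vowel is.
"sunwap" has last vowel 'a'. The one such stem in the data (bewrapkaf → gobewrapkaf) adds the prefix go-, so the same rule applies.
The other patterns: stems whose last vowel is 'i' or 'u' insert -ib- after the first vowel; stems whose last vowel is 'e' add so- … -et around the stem.
So sunwap → gosunwap.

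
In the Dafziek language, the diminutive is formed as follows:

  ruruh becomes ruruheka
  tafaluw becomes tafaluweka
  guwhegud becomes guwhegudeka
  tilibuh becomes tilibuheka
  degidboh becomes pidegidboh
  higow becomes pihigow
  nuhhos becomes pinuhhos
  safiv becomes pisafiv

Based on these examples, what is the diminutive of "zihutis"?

ruruh and degidboh both end in -h yet inflect differently (ruruheka, pidegidboh), so the final letter is not what conditions the rule; the last vowel is.
"zihutis" has last vowel 'i'. The one such stem in the data (safiv → pisafiv) adds the prefix pi-, so the same rule applies.
So zihutis → pizihutis.

pizihutis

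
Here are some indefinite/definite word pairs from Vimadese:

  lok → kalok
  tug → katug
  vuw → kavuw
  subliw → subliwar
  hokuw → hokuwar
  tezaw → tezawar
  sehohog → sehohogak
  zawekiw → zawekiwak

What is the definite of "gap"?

kagap

vuw and subliw both end in -w yet inflect differently (kavuw, subliwar), so the final letter is not what conditions the rule; the number of vowels is.
"gap" has 1 vowel. The stems with 1 vowel (lok → kalok, tug → katug, vuw → kavuw) add the prefix ka-.
So gap → kagap.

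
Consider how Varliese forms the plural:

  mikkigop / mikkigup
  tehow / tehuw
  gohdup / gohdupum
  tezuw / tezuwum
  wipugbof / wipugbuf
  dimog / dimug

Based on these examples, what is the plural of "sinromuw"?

tehow and tezuw both end in -w yet inflect differently (tehuw, tezuwum), so the final letter is not what conditions the rule; the last vowel is.
"sinromuw" has last vowel 'u'. The stems whose last vowel is 'u' (tezuw → tezuwum, gohdup → gohdupum) add -um.
The other pattern: stems whose last vowel is 'o' change the last vowel to 'u'.
So sinromuw → sinromuwum.

sinromuwum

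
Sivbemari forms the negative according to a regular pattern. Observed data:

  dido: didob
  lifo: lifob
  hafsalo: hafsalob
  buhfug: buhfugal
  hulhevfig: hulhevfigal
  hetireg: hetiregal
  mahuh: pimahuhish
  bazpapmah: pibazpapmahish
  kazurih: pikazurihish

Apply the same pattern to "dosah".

buhfug and mahuh both have last vowel 'u' yet inflect differently (buhfugal, pimahuhish), so the last vowel is not what conditions the rule; the final letter is.
"dosah" ends in -h. The stems ending in -h (mahuh → pimahuhish, bazpapmah → pibazpapmahish, kazurih → pikazurihish) add pi- … -ish around the stem.
The other patterns: stems ending in -o drop the final letter and add -ob; stems ending in -g add -al.
So dosah → pidosahish.

pidosahish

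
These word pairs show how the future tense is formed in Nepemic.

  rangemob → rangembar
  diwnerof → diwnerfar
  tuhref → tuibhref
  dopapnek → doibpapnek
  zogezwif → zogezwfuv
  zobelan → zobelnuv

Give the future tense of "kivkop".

kivkpar

"kivkop" has last vowel 'o'. The stems whose last vowel is 'o' (rangemob → rangembar, diwnerof → diwnerfar) delete the last vowel and add -ar.
So kivkop → kivkpar.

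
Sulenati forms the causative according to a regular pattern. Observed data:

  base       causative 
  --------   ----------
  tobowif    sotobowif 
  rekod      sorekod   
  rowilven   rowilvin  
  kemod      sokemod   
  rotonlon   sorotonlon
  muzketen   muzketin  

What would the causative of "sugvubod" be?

"sugvubod" has last vowel 'o'. The stems whose last vowel is 'o' (rekod → sorekod, kemod → sokemod, rotonlon → sorotonlon) add the prefix so-.
The other pattern: stems whose last vowel is 'e' change the last vowel to 'i'.
So sugvubod → sosugvubod.

sosugvubod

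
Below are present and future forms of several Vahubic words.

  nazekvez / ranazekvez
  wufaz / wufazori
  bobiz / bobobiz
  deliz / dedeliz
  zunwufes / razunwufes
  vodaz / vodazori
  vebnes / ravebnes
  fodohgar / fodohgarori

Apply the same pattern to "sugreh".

"sugreh" has last vowel 'e'. The stems whose last vowel is 'e' (zunwufes → razunwufes, vebnes → ravebnes, nazekvez → ranazekvez) add the prefix ra-.
The other patterns: stems whose last vowel is 'a' add -ori; stems whose last vowel is 'i' repeat the first consonant+vowel as a prefix.
So sugreh → rasugreh.

rasugreh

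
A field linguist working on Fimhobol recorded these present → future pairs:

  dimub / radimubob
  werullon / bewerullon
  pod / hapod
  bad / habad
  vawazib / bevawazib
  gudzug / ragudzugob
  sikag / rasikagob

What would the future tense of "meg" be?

hameg

dimub and vawazib both end in -b yet inflect differently (radimubob, bevawazib), so the final letter is not what conditions the rule; the number of vowels is.
"meg" has 1 vowel. The stems with 1 vowel (bad → habad, pod → hapod) add the prefix ha-.
So meg → hameg.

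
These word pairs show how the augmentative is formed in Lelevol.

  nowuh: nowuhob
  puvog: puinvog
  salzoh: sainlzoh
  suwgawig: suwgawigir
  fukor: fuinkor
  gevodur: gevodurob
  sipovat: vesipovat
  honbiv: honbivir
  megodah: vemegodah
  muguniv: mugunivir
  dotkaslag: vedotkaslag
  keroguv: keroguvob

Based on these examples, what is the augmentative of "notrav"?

gevodur and fukor both end in -r yet inflect differently (gevodurob, fuinkor), so the final letter is not what conditions the rule; the last vowel is.
"notrav" has last vowel 'a'. The stems whose last vowel is 'a' (dotkaslag → vedotkaslag, sipovat → vesipovat, megodah → vemegodah) add the prefix ve-.
So notrav → venotrav.

venotrav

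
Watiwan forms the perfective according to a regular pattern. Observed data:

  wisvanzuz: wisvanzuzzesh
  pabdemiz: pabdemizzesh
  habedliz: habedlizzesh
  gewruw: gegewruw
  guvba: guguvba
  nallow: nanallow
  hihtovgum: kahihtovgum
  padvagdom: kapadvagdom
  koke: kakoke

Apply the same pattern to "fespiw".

fefespiw

wisvanzuz and gewruw both have last vowel 'u' yet inflect differently (wisvanzuzzesh, gegewruw), so the last vowel is not what conditions the rule; the final letter is.
"fespiw" ends in -w. The stems ending in -w (gewruw → gegewruw, nallow → nanallow) repeat the first consonant+vowel as a prefix.
So fespiw → fefespiw.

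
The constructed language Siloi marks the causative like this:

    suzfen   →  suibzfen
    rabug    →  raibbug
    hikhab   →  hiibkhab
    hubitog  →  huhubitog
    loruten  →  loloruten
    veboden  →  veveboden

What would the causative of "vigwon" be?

viibgwon

rabug and hubitog both end in -g yet inflect differently (raibbug, huhubitog), so the final letter is not what conditions the rule; the number of vowels is.
"vigwon" has 2 vowels. The stems with 2 vowels (suzfen → suibzfen, rabug → raibbug, hikhab → hiibkhab) insert -ib- after the first vowel.
So vigwon → viibgwon.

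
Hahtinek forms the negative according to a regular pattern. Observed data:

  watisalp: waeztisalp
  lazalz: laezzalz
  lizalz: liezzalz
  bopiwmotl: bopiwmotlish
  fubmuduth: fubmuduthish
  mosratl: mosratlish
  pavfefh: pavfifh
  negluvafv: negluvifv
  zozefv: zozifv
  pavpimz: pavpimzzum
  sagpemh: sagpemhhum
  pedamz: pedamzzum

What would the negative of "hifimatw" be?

hifimatwish

fubmuduth and pavfefh both end in -h yet inflect differently (fubmuduthish, pavfifh), so the final letter is not what conditions the rule; the second-to-last letter is.
"hifimatw" has second-to-last letter 't'. The stems whose second-to-last letter is 't' (bopiwmotl → bopiwmotlish, fubmuduth → fubmuduthish, mosratl → mosratlish) add -ish.
The other patterns: stems whose second-to-last letter is 'l' insert -ez- after the first vowel; stems whose second-to-last letter is 'f' change the last vowel to 'i'; stems whose second-to-last letter is 'm' double the final consonant and add -um.
So hifimatw → hifimatwish.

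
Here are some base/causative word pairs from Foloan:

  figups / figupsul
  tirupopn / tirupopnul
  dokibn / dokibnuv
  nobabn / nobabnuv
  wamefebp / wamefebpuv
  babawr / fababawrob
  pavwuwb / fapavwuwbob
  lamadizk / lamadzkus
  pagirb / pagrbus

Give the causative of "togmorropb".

togmorropbul

tirupopn and dokibn both end in -n yet inflect differently (tirupopnul, dokibnuv), so the final letter is not what conditions the rule; the second-to-last letter is.
"togmorropb" has second-to-last letter 'p'. The stems whose second-to-last letter is 'p' (figups → figupsul, tirupopn → tirupopnul) add -ul.
So togmorropb → togmorropbul.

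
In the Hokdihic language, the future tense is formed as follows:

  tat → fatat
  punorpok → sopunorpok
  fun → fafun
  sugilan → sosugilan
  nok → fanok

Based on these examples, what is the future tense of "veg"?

faveg

"veg" has 1 vowel. The stems with 1 vowel (nok → fanok, fun → fafun, tat → fatat) add the prefix fa-.
So veg → faveg.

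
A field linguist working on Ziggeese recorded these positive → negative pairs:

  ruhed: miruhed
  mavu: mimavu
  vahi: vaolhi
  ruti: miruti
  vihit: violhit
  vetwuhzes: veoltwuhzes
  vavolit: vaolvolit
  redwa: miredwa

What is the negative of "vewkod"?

vahi and ruti both end in -i yet inflect differently (vaolhi, miruti), so the final letter is not what conditions the rule; the first letter is.
"vewkod" begins with v-. The stems beginning with v- (vavolit → vaolvolit, vihit → violhit, vetwuhzes → veoltwuhzes) insert -ol- after the first vowel.
The other pattern: stems beginning with m- or r- add the prefix mi-.
So vewkod → veolwkod.

veolwkod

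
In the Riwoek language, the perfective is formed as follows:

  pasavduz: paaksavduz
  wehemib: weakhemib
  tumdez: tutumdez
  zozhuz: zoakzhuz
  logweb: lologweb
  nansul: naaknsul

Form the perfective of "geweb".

gegeweb

tumdez and zozhuz both end in -z yet inflect differently (tutumdez, zoakzhuz), so the final letter is not what conditions the rule; the last vowel is.
"geweb" has last vowel 'e'. The stems whose last vowel is 'e' (tumdez → tutumdez, logweb → lologweb) repeat the first consonant+vowel as a prefix.
So geweb → gegeweb.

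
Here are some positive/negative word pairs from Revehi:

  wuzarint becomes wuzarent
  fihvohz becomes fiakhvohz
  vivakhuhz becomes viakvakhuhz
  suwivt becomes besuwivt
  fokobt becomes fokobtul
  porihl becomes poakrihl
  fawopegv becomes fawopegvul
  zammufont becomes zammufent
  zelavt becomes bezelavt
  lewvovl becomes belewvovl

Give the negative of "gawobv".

suwivt and wuzarint both end in -t yet inflect differently (besuwivt, wuzarent), so the final letter is not what conditions the rule; the second-to-last letter is.
"gawobv" has second-to-last letter 'b'. The one such stem in the data (fokobt → fokobtul) adds -ul, so the same rule applies.
The other patterns: stems whose second-to-last letter is 'v' add the prefix be-; stems whose second-to-last letter is 'n' change the last vowel to 'e'; stems whose second-to-last letter is 'h' insert -ak- after the first vowel.
So gawobv → gawobvul.

gawobvul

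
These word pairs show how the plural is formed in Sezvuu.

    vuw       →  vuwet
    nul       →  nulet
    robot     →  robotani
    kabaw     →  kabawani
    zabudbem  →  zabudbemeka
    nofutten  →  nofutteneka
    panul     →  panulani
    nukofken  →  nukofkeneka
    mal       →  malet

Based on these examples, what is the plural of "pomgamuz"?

nul and panul both end in -l yet inflect differently (nulet, panulani), so the final letter is not what conditions the rule; the number of vowels is.
"pomgamuz" has 3 vowels. The stems with 3 vowels (nofutten → nofutteneka, zabudbem → zabudbemeka, nukofken → nukofkeneka) add -eka.
So pomgamuz → pomgamuzeka.

pomgamuzeka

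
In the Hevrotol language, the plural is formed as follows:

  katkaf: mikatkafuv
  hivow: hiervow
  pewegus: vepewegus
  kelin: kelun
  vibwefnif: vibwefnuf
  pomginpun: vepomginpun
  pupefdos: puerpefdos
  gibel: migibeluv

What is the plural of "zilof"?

vibwefnif and katkaf both end in -f yet inflect differently (vibwefnuf, mikatkafuv), so the final letter is not what conditions the rule; the last vowel is.
"zilof" has last vowel 'o'. The stems whose last vowel is 'o' (hivow → hiervow, pupefdos → puerpefdos) insert -er- after the first vowel.
The other patterns: stems whose last vowel is 'i' change the last vowel to 'u'; stems whose last vowel is 'a' or 'e' add mi- … -uv around the stem; stems whose last vowel is 'u' add the prefix ve-.
So zilof → zierlof.

zierlof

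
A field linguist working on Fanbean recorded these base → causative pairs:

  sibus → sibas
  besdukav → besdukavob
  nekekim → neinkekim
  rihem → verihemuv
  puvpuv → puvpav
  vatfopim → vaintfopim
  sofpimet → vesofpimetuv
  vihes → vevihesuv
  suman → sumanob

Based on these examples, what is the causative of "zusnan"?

"zusnan" has last vowel 'a'. The stems whose last vowel is 'a' (besdukav → besdukavob, suman → sumanob) add -ob.
The other patterns: stems whose last vowel is 'u' change the last vowel to 'a'; stems whose last vowel is 'e' add ve- … -uv around the stem; stems whose last vowel is 'i' insert -in- after the first vowel.
So zusnan → zusnanob.

zusnanob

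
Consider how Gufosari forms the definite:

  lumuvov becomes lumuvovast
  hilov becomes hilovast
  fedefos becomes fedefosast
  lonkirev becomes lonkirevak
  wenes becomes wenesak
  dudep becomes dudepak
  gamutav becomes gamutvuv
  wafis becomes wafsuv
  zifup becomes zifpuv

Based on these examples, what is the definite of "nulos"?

"nulos" has last vowel 'o'. The stems whose last vowel is 'o' (lumuvov → lumuvovast, hilov → hilovast, fedefos → fedefosast) add -ast.
So nulos → nulosast.

nulosast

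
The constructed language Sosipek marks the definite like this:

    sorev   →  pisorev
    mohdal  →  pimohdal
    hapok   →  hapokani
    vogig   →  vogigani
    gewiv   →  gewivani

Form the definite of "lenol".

lenolani

sorev and gewiv both end in -v yet inflect differently (pisorev, gewivani), so the final letter is not what conditions the rule; the last vowel is.
"lenol" has last vowel 'o'. The one such stem in the data (hapok → hapokani) adds -ani, so the same rule applies.
The other pattern: stems whose last vowel is 'a' or 'e' add the prefix pi-.
So lenol → lenolani.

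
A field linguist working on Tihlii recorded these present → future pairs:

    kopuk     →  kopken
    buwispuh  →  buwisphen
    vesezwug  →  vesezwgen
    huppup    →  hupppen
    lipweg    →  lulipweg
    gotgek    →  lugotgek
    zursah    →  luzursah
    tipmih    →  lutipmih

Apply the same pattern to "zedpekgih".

vesezwug and lipweg both end in -g yet inflect differently (vesezwgen, lulipweg), so the final letter is not what conditions the rule; the last vowel is.
"zedpekgih" has last vowel 'i'. The one such stem in the data (tipmih → lutipmih) adds the prefix lu-, so the same rule applies.
The other pattern: stems whose last vowel is 'u' delete the last vowel and add -en.
So zedpekgih → luzedpekgih.

luzedpekgih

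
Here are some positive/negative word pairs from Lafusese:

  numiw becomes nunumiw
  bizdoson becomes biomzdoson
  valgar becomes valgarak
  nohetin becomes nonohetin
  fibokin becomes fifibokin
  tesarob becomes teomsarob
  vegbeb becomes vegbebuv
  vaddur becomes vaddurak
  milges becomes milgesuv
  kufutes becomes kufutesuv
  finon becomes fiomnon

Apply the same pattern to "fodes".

fodesuv

"fodes" has last vowel 'e'. The stems whose last vowel is 'e' (kufutes → kufutesuv, milges → milgesuv, vegbeb → vegbebuv) add -uv.
The other patterns: stems whose last vowel is 'i' repeat the first consonant+vowel as a prefix; stems whose last vowel is 'o' insert -om- after the first vowel; stems whose last vowel is 'a' or 'u' add -ak.
So fodes → fodesuv.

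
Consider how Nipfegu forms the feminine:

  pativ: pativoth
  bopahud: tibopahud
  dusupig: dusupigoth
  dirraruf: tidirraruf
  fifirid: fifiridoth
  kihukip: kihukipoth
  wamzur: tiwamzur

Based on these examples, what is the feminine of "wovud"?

fifirid and bopahud both end in -d yet inflect differently (fifiridoth, tibopahud), so the final letter is not what conditions the rule; the last vowel is.
"wovud" has last vowel 'u'. The stems whose last vowel is 'u' (dirraruf → tidirraruf, bopahud → tibopahud, wamzur → tiwamzur) add the prefix ti-.
The other pattern: stems whose last vowel is 'i' add -oth.
So wovud → tiwovud.

tiwovud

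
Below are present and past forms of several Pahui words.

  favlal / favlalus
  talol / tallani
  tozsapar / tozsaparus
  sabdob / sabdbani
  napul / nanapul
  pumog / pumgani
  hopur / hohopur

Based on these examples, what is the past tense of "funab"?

talol and napul both end in -l yet inflect differently (tallani, nanapul), so the final letter is not what conditions the rule; the last vowel is.
"funab" has last vowel 'a'. The stems whose last vowel is 'a' (tozsapar → tozsaparus, favlal → favlalus) add -us.
So funab → funabus.

funabus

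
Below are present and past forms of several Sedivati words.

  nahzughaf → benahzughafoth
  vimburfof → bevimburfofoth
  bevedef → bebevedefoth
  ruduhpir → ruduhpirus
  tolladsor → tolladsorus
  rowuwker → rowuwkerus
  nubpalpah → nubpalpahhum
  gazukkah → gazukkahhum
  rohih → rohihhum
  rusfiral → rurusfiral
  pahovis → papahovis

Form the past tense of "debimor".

debimorus

vimburfof and tolladsor both have last vowel 'o' yet inflect differently (bevimburfofoth, tolladsorus), so the last vowel is not what conditions the rule; the final letter is.
"debimor" ends in -r. The stems ending in -r (ruduhpir → ruduhpirus, tolladsor → tolladsorus, rowuwker → rowuwkerus) add -us.
The other patterns: stems ending in -f add be- … -oth around the stem; stems ending in -h double the final consonant and add -um; stems ending in -l or -s repeat the first consonant+vowel as a prefix.
So debimor → debimorus.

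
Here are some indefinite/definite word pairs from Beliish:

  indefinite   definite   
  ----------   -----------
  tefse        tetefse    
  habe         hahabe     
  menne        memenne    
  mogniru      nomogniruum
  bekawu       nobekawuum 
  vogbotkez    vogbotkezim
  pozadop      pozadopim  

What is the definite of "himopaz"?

himopazim

tefse and vogbotkez both have last vowel 'e' yet inflect differently (tetefse, vogbotkezim), so the last vowel is not what conditions the rule; the final letter is.
"himopaz" ends in -z. The one such stem in the data (vogbotkez → vogbotkezim) adds -im, so the same rule applies.
The other patterns: stems ending in -e repeat the first consonant+vowel as a prefix; stems ending in -u add no- … -um around the stem.
So himopaz → himopazim.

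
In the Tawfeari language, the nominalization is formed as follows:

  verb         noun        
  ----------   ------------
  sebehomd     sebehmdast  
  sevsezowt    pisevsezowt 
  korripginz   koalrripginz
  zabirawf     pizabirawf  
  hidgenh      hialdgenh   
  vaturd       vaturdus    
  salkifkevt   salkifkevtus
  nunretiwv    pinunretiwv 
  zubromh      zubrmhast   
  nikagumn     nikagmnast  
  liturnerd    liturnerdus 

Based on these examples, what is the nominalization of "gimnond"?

"gimnond" has second-to-last letter 'n'. The stems whose second-to-last letter is 'n' (hidgenh → hialdgenh, korripginz → koalrripginz) insert -al- after the first vowel.
So gimnond → gialmnond.

gialmnond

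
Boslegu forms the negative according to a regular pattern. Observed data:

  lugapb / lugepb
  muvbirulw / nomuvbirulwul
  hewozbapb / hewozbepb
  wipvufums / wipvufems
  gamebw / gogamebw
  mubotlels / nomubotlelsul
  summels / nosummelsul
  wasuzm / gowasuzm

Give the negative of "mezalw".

wipvufums and mubotlels both end in -s yet inflect differently (wipvufems, nomubotlelsul), so the final letter is not what conditions the rule; the second-to-last letter is.
"mezalw" has second-to-last letter 'l'. The stems whose second-to-last letter is 'l' (mubotlels → nomubotlelsul, summels → nosummelsul, muvbirulw → nomuvbirulwul) add no- … -ul around the stem.
The other patterns: stems whose second-to-last letter is 'm' or 'p' change the last vowel to 'e'; stems whose second-to-last letter is 'b' or 'z' add the prefix go-.
So mezalw → nomezalwul.

nomezalwul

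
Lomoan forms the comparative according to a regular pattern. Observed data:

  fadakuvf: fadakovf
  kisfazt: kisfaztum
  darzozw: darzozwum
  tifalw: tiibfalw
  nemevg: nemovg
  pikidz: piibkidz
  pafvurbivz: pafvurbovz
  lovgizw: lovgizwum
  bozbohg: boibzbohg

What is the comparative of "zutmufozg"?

"zutmufozg" has second-to-last letter 'z'. The stems whose second-to-last letter is 'z' (kisfazt → kisfaztum, darzozw → darzozwum, lovgizw → lovgizwum) add -um.
So zutmufozg → zutmufozgum.

zutmufozgum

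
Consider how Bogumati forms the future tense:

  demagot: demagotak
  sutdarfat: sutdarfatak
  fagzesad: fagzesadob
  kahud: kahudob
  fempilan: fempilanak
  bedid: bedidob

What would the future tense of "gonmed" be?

gonmedob

"gonmed" ends in -d. The stems ending in -d (kahud → kahudob, bedid → bedidob, fagzesad → fagzesadob) add -ob.
So gonmed → gonmedob.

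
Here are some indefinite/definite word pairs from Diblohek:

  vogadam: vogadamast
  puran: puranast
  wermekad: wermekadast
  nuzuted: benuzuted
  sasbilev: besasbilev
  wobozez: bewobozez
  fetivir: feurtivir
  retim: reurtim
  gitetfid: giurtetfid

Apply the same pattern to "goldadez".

begoldadez

wermekad and nuzuted both end in -d yet inflect differently (wermekadast, benuzuted), so the final letter is not what conditions the rule; the last vowel is.
"goldadez" has last vowel 'e'. The stems whose last vowel is 'e' (nuzuted → benuzuted, sasbilev → besasbilev, wobozez → bewobozez) add the prefix be-.
The other patterns: stems whose last vowel is 'a' add -ast; stems whose last vowel is 'i' insert -ur- after the first vowel.
So goldadez → begoldadez.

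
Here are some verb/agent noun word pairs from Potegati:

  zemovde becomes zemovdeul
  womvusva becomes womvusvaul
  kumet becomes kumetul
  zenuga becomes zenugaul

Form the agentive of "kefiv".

kefivul

Every pair shown (zemovde → zemovdeul, womvusva → womvusvaul, kumet → kumetul, …) follows the same rule: add -ul.
So kefiv → kefivul.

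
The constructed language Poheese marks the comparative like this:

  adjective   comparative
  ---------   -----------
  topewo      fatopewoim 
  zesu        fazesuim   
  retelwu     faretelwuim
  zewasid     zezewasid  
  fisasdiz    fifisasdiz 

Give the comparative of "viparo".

"viparo" ends in a vowel. The stems ending in a vowel (topewo → fatopewoim, zesu → fazesuim, retelwu → faretelwuim) add fa- … -im around the stem.
The other pattern: stems ending in a consonant repeat the first consonant+vowel as a prefix.
So viparo → faviparoim.

faviparoim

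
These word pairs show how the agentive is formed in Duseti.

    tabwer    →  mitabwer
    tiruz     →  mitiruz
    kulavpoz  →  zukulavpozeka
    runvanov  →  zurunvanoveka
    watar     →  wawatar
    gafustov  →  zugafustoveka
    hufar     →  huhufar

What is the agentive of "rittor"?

hufar and tabwer both end in -r yet inflect differently (huhufar, mitabwer), so the final letter is not what conditions the rule; the last vowel is.
"rittor" has last vowel 'o'. The stems whose last vowel is 'o' (kulavpoz → zukulavpozeka, runvanov → zurunvanoveka, gafustov → zugafustoveka) add zu- … -eka around the stem.
So rittor → zurittoreka.

zurittoreka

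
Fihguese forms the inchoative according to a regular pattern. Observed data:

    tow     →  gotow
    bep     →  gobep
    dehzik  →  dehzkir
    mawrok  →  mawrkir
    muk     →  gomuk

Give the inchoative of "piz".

gopiz

mawrok and muk both end in -k yet inflect differently (mawrkir, gomuk), so the final letter is not what conditions the rule; the number of vowels is.
"piz" has 1 vowel. The stems with 1 vowel (bep → gobep, tow → gotow, muk → gomuk) add the prefix go-.
So piz → gopiz.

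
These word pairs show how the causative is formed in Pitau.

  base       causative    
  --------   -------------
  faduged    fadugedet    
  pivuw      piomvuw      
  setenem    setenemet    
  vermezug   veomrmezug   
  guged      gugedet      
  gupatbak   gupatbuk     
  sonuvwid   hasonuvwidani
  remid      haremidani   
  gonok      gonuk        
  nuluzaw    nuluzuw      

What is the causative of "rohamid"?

pivuw and nuluzaw both end in -w yet inflect differently (piomvuw, nuluzuw), so the final letter is not what conditions the rule; the last vowel is.
"rohamid" has last vowel 'i'. The stems whose last vowel is 'i' (sonuvwid → hasonuvwidani, remid → haremidani) add ha- … -ani around the stem.
So rohamid → harohamidani.

harohamidani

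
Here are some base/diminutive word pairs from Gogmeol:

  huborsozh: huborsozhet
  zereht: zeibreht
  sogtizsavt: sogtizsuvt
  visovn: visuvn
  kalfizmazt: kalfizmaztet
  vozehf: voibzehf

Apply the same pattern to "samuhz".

saibmuhz

zereht and kalfizmazt both end in -t yet inflect differently (zeibreht, kalfizmaztet), so the final letter is not what conditions the rule; the second-to-last letter is.
"samuhz" has second-to-last letter 'h'. The stems whose second-to-last letter is 'h' (vozehf → voibzehf, zereht → zeibreht) insert -ib- after the first vowel.
The other patterns: stems whose second-to-last letter is 'z' add -et; stems whose second-to-last letter is 'v' change the last vowel to 'u'.
So samuhz → saibmuhz.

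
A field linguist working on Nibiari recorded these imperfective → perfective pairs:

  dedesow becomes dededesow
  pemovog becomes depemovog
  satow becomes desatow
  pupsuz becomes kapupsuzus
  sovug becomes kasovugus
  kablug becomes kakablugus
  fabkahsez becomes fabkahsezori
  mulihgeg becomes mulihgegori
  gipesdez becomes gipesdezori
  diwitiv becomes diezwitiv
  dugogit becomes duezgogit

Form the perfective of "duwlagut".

"duwlagut" has last vowel 'u'. The stems whose last vowel is 'u' (pupsuz → kapupsuzus, sovug → kasovugus, kablug → kakablugus) add ka- … -us around the stem.
The other patterns: stems whose last vowel is 'o' add the prefix de-; stems whose last vowel is 'e' add -ori; stems whose last vowel is 'i' insert -ez- after the first vowel.
So duwlagut → kaduwlagutus.

kaduwlagutus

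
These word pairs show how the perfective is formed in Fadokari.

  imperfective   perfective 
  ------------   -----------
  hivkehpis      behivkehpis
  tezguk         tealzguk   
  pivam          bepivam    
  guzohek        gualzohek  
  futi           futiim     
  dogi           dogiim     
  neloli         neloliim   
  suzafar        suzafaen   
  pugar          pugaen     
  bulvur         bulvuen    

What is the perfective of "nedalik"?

nealdalik

bulvur and tezguk both have last vowel 'u' yet inflect differently (bulvuen, tealzguk), so the last vowel is not what conditions the rule; the final letter is.
"nedalik" ends in -k. The stems ending in -k (guzohek → gualzohek, tezguk → tealzguk) insert -al- after the first vowel.
The other patterns: stems ending in -i add -im; stems ending in -r drop the final letter and add -en; stems ending in -m or -s add the prefix be-.
So nedalik → nealdalik.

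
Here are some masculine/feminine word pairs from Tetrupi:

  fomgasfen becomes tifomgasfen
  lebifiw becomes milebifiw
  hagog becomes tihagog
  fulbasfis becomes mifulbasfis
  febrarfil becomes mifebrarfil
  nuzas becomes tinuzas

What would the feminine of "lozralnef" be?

tilozralnef

fulbasfis and nuzas both end in -s yet inflect differently (mifulbasfis, tinuzas), so the final letter is not what conditions the rule; the last vowel is.
"lozralnef" has last vowel 'e'. The one such stem in the data (fomgasfen → tifomgasfen) adds the prefix ti-, so the same rule applies.
The other pattern: stems whose last vowel is 'i' add the prefix mi-.
So lozralnef → tilozralnef.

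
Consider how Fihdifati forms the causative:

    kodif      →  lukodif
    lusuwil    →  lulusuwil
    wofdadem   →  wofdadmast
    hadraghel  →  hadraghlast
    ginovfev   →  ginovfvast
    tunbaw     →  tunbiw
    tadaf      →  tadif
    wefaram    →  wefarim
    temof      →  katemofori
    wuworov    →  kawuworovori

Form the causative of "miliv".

lusuwil and hadraghel both end in -l yet inflect differently (lulusuwil, hadraghlast), so the final letter is not what conditions the rule; the last vowel is.
"miliv" has last vowel 'i'. The stems whose last vowel is 'i' (kodif → lukodif, lusuwil → lulusuwil) add the prefix lu-.
So miliv → lumiliv.

lumiliv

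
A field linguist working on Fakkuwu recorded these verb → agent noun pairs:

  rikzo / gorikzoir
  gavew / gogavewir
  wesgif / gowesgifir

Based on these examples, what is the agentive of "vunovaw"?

Every pair shown (rikzo → gorikzoir, gavew → gogavewir, wesgif → gowesgifir) follows the same rule: add go- … -ir around the stem.
So vunovaw → govunovawir.

govunovawir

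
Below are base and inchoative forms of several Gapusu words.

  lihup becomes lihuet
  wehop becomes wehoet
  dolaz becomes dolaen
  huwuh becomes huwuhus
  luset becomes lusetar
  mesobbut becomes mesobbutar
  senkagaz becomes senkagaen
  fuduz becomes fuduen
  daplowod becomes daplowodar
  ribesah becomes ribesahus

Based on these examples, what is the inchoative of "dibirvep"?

huwuh and lihup both have last vowel 'u' yet inflect differently (huwuhus, lihuet), so the last vowel is not what conditions the rule; the final letter is.
"dibirvep" ends in -p. The stems ending in -p (wehop → wehoet, lihup → lihuet) drop the final letter and add -et.
The other patterns: stems ending in -h add -us; stems ending in -z drop the final letter and add -en; stems ending in -d or -t add -ar.
So dibirvep → dibirveet.

dibirveet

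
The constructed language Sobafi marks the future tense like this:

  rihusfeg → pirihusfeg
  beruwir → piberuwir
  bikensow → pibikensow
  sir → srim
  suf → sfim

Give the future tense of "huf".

hfim

beruwir and sir both end in -r yet inflect differently (piberuwir, srim), so the final letter is not what conditions the rule; the number of vowels is.
"huf" has 1 vowel. The stems with 1 vowel (sir → srim, suf → sfim) delete the last vowel and add -im.
The other pattern: stems with 3 vowels add the prefix pi-.
So huf → hfim.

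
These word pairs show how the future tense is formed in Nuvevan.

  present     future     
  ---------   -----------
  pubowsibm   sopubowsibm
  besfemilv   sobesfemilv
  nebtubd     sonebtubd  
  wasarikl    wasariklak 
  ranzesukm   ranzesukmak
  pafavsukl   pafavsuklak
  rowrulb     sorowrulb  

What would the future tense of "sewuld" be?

"sewuld" has second-to-last letter 'l'. The stems whose second-to-last letter is 'l' (besfemilv → sobesfemilv, rowrulb → sorowrulb) add the prefix so-.
So sewuld → sosewuld.

sosewuld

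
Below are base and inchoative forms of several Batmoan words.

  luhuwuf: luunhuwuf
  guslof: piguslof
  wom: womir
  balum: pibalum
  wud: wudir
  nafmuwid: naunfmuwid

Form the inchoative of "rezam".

pirezam

"rezam" has 2 vowels. The stems with 2 vowels (balum → pibalum, guslof → piguslof) add the prefix pi-.
The other patterns: stems with 1 vowel add -ir; stems with 3 vowels insert -un- after the first vowel.
So rezam → pirezam.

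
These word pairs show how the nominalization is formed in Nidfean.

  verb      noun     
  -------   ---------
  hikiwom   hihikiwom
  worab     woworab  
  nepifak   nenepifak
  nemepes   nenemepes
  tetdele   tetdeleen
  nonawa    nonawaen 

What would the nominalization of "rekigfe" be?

rekigfeen

"rekigfe" ends in a vowel. The stems ending in a vowel (tetdele → tetdeleen, nonawa → nonawaen) add -en.
So rekigfe → rekigfeen.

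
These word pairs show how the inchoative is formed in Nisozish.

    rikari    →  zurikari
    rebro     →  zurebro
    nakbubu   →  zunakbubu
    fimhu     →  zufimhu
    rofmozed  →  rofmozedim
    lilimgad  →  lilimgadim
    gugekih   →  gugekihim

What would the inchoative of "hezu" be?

zuhezu

rikari and gugekih both have last vowel 'i' yet inflect differently (zurikari, gugekihim), so the last vowel is not what conditions the rule; whether the stem ends in a vowel or a consonant is.
"hezu" ends in a vowel. The stems ending in a vowel (rikari → zurikari, rebro → zurebro, nakbubu → zunakbubu) add the prefix zu-.
The other pattern: stems ending in a consonant add -im.
So hezu → zuhezu.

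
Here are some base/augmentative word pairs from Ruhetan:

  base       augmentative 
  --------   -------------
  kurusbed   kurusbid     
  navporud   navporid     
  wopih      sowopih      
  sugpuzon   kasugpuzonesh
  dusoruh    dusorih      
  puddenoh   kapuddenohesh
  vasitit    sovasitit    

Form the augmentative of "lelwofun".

lelwofin

"lelwofun" has last vowel 'u'. The stems whose last vowel is 'u' (dusoruh → dusorih, navporud → navporid) change the last vowel to 'i'.
The other patterns: stems whose last vowel is 'i' add the prefix so-; stems whose last vowel is 'o' add ka- … -esh around the stem.
So lelwofun → lelwofin.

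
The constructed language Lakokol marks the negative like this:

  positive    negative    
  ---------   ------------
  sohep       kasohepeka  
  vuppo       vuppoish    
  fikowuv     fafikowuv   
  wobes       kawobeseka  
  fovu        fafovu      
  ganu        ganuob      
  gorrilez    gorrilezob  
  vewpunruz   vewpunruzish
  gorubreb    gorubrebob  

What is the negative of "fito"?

vewpunruz and gorrilez both end in -z yet inflect differently (vewpunruzish, gorrilezob), so the final letter is not what conditions the rule; the first letter is.
"fito" begins with f-. The stems beginning with f- (fikowuv → fafikowuv, fovu → fafovu) add the prefix fa-.
So fito → fafito.

fafito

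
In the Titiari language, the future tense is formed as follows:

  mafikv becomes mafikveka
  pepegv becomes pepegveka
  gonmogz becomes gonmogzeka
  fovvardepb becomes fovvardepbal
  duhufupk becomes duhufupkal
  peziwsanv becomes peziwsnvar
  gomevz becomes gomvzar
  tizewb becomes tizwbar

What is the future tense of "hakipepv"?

mafikv and peziwsanv both end in -v yet inflect differently (mafikveka, peziwsnvar), so the final letter is not what conditions the rule; the second-to-last letter is.
"hakipepv" has second-to-last letter 'p'. The stems whose second-to-last letter is 'p' (fovvardepb → fovvardepbal, duhufupk → duhufupkal) add -al.
So hakipepv → hakipepval.

hakipepval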